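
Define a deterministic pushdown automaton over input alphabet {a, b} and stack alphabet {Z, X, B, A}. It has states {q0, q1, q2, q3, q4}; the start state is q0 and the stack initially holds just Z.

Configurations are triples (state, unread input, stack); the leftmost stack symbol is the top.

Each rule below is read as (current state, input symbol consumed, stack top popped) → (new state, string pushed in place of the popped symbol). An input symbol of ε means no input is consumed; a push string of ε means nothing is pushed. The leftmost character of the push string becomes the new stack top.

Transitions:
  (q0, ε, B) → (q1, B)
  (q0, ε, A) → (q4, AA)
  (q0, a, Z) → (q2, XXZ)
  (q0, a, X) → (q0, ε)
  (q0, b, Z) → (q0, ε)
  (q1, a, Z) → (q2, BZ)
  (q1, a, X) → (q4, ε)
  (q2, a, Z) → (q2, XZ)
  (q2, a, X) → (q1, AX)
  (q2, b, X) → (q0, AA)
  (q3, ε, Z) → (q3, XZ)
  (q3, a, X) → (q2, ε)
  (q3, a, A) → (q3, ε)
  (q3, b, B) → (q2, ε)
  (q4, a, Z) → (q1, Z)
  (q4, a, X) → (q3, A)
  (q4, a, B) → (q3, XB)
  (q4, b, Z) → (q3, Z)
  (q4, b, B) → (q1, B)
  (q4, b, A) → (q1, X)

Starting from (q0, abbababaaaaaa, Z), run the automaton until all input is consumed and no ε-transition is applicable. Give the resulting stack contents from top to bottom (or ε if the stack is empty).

(q0, abbababaaaaaa, Z)
  read a, top Z: go to q2, push XXZ → (q2, bbababaaaaaa, XXZ)
  read b, top X: go to q0, push AA → (q0, bababaaaaaa, AAXZ)
  ε-move, top A: go to q4, push AA → (q4, bababaaaaaa, AAAXZ)
  read b, top A: go to q1, push X → (q1, ababaaaaaa, XAAXZ)
  read a, top X: go to q4, push ε → (q4, babaaaaaa, AAXZ)
  read b, top A: go to q1, push X → (q1, abaaaaaa, XAXZ)
  read a, top X: go to q4, push ε → (q4, baaaaaa, AXZ)
  read b, top A: go to q1, push X → (q1, aaaaaa, XXZ)
  read a, top X: go to q4, push ε → (q4, aaaaa, XZ)
  read a, top X: go to q3, push A → (q3, aaaa, AZ)
  read a, top A: go to q3, push ε → (q3, aaa, Z)
  ε-move, top Z: go to q3, push XZ → (q3, aaa, XZ)
  read a, top X: go to q2, push ε → (q2, aa, Z)
  read a, top Z: go to q2, push XZ → (q2, a, XZ)
  read a, top X: go to q1, push AX → (q1, ε, AXZ)
All input consumed in state q1 with stack AXZ.

AXZ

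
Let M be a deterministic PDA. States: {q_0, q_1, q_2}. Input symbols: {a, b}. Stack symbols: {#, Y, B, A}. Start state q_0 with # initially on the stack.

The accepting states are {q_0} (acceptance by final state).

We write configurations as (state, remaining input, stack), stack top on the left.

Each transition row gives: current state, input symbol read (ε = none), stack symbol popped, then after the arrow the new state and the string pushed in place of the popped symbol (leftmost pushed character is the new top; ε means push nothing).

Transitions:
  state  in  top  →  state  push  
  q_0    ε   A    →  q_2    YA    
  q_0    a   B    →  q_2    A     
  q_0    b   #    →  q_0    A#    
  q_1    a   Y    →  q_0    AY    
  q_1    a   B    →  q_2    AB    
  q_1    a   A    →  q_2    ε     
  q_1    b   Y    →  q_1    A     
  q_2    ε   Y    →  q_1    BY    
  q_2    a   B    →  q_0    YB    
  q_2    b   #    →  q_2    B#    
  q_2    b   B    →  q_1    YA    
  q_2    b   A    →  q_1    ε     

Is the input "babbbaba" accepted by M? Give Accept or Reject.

Reject

(q_0, babbbaba, #)
  read b, top #: go to q_0, push A# → (q_0, abbbaba, A#)
  ε-move, top A: go to q_2, push YA → (q_2, abbbaba, YA#)
  ε-move, top Y: go to q_1, push BY → (q_1, abbbaba, BYA#)
  read a, top B: go to q_2, push AB → (q_2, bbbaba, ABYA#)
  read b, top A: go to q_1, push ε → (q_1, bbaba, BYA#)
No transition applies at (q_1, bbaba, BYA#); input not fully consumed.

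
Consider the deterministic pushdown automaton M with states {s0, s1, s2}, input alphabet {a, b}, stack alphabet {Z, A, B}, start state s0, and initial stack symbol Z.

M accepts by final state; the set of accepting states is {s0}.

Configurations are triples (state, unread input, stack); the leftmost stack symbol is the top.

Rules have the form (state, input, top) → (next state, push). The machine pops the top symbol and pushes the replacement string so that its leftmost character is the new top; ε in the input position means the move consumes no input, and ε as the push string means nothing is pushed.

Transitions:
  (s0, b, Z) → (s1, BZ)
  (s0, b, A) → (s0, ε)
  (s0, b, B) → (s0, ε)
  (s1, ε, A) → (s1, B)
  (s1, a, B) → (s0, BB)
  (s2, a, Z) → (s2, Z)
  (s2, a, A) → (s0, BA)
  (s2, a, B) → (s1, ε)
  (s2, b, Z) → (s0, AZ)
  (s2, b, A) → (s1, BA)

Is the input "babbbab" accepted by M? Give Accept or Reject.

Accept

(s0, babbbab, Z)
  read b, top Z: go to s1, push BZ → (s1, abbbab, BZ)
  read a, top B: go to s0, push BB → (s0, bbbab, BBZ)
  read b, top B: go to s0, push ε → (s0, bbab, BZ)
  read b, top B: go to s0, push ε → (s0, bab, Z)
  read b, top Z: go to s1, push BZ → (s1, ab, BZ)
  read a, top B: go to s0, push BB → (s0, b, BBZ)
  read b, top B: go to s0, push ε → (s0, ε, BZ)
All input consumed; state s0 ∈ F.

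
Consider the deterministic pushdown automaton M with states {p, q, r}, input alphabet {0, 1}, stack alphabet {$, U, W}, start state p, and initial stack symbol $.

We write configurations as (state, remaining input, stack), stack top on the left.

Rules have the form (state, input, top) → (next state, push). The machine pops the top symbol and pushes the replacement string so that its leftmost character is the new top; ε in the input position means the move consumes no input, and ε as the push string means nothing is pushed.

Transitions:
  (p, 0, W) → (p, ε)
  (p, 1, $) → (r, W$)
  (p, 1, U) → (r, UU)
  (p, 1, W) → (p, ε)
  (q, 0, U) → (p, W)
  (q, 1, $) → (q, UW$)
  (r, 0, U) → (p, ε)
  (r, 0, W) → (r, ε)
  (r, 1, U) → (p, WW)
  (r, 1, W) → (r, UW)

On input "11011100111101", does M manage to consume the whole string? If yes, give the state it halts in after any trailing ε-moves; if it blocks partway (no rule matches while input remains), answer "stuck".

p

(p, 11011100111101, $)
  read 1, top $: go to r, push W$ → (r, 1011100111101, W$)
  read 1, top W: go to r, push UW → (r, 011100111101, UW$)
  read 0, top U: go to p, push ε → (p, 11100111101, W$)
  read 1, top W: go to p, push ε → (p, 1100111101, $)
  read 1, top $: go to r, push W$ → (r, 100111101, W$)
  read 1, top W: go to r, push UW → (r, 00111101, UW$)
  read 0, top U: go to p, push ε → (p, 0111101, W$)
  read 0, top W: go to p, push ε → (p, 111101, $)
  read 1, top $: go to r, push W$ → (r, 11101, W$)
  read 1, top W: go to r, push UW → (r, 1101, UW$)
  read 1, top U: go to p, push WW → (p, 101, WWW$)
  read 1, top W: go to p, push ε → (p, 01, WW$)
  read 0, top W: go to p, push ε → (p, 1, W$)
  read 1, top W: go to p, push ε → (p, ε, $)
All input consumed; M is in state p.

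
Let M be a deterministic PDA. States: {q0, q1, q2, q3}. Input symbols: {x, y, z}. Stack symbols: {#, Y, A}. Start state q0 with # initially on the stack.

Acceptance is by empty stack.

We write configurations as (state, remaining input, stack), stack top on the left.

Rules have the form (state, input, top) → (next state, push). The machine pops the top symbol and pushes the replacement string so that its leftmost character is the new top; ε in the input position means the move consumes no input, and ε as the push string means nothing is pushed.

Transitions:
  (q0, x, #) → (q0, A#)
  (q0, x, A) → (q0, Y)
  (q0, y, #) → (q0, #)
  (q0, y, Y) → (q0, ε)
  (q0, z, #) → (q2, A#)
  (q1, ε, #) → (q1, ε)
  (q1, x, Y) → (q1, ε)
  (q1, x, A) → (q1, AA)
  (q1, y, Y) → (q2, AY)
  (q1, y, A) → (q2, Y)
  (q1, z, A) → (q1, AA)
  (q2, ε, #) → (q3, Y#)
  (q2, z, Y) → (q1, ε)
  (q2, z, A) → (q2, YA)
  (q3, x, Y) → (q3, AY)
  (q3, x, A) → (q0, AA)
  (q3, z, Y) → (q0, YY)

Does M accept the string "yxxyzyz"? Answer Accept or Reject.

(q0, yxxyzyz, #)
  read y, top #: go to q0, push # → (q0, xxyzyz, #)
  read x, top #: go to q0, push A# → (q0, xyzyz, A#)
  read x, top A: go to q0, push Y → (q0, yzyz, Y#)
  read y, top Y: go to q0, push ε → (q0, zyz, #)
  read z, top #: go to q2, push A# → (q2, yz, A#)
No transition applies at (q2, yz, A#); input not fully consumed.

Reject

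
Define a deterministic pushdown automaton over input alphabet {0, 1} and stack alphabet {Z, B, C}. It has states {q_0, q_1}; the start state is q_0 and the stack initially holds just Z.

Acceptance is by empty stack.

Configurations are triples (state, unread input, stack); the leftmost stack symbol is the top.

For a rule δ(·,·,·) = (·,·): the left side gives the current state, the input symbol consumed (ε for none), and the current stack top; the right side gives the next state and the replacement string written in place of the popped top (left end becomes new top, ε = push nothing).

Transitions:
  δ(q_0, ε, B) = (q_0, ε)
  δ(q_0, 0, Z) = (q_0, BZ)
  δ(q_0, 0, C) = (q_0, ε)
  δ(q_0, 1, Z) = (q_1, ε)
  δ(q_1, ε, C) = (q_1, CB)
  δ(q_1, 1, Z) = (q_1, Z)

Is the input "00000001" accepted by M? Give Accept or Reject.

Accept

(q_0, 00000001, Z) ⊢ (q_0, 0000001, BZ) ⊢ (q_0, 0000001, Z) ⊢ (q_0, 000001, BZ) ⊢ (q_0, 000001, Z) ⊢ (q_0, 00001, BZ) ⊢ (q_0, 00001, Z) ⊢ (q_0, 0001, BZ) ⊢ (q_0, 0001, Z) ⊢ (q_0, 001, BZ) ⊢ (q_0, 001, Z) ⊢ (q_0, 01, BZ) ⊢ (q_0, 01, Z) ⊢ (q_0, 1, BZ) ⊢ (q_0, 1, Z) ⊢ (q_1, ε, ε)
All input consumed and the stack is empty.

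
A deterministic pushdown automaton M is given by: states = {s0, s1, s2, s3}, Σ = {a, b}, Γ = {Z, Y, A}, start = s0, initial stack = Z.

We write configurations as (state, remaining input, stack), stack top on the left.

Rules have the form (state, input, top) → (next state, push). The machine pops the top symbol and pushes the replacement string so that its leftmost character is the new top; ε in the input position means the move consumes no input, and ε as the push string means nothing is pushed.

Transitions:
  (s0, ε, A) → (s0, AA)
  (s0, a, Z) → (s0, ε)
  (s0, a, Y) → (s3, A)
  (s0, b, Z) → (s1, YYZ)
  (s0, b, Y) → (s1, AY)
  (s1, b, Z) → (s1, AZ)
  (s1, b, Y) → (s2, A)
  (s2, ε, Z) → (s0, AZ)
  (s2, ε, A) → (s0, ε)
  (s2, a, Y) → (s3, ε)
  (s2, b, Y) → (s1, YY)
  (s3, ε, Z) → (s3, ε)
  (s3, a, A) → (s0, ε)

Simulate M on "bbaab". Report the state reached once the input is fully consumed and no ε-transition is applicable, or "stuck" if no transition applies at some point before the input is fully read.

(s0, bbaab, Z)
  read b, top Z: go to s1, push YYZ → (s1, baab, YYZ)
  read b, top Y: go to s2, push A → (s2, aab, AYZ)
  ε-move, top A: go to s0, push ε → (s0, aab, YZ)
  read a, top Y: go to s3, push A → (s3, ab, AZ)
  read a, top A: go to s0, push ε → (s0, b, Z)
  read b, top Z: go to s1, push YYZ → (s1, ε, YYZ)
All input consumed; M is in state s1.

s1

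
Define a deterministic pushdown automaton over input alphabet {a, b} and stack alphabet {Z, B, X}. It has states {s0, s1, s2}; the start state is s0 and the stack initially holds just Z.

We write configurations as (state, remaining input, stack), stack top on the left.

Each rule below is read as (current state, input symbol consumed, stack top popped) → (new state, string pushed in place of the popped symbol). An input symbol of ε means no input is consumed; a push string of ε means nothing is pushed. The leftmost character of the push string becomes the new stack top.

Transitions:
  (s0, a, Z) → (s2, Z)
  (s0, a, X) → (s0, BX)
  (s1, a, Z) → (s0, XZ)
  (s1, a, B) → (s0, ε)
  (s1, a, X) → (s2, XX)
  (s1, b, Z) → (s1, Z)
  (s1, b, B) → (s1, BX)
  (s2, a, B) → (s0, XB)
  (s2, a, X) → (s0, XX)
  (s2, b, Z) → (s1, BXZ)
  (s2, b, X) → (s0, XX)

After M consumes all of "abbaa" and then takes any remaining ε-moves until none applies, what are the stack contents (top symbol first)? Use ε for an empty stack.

(s0, abbaa, Z) ⊢ (s2, bbaa, Z) ⊢ (s1, baa, BXZ) ⊢ (s1, aa, BXXZ) ⊢ (s0, a, XXZ) ⊢ (s0, ε, BXXZ)
All input consumed in state s0 with stack BXXZ.

BXXZ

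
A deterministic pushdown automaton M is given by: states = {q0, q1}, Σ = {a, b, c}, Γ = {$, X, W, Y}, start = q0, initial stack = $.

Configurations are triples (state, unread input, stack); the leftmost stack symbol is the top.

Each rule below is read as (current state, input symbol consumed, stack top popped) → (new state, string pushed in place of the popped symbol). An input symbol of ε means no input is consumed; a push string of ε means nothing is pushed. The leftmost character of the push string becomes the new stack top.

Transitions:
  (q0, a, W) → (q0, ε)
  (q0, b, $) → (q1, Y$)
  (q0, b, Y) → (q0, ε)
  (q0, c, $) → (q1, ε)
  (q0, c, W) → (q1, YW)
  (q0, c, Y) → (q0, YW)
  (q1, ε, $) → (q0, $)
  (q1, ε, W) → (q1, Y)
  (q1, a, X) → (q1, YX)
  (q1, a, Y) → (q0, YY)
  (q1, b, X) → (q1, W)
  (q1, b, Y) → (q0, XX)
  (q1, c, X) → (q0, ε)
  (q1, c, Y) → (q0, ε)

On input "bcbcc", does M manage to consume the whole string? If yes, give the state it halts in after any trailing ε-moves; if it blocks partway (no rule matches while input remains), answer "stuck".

q1

(q0, bcbcc, $)
  read b, top $: go to q1, push Y$ → (q1, cbcc, Y$)
  read c, top Y: go to q0, push ε → (q0, bcc, $)
  read b, top $: go to q1, push Y$ → (q1, cc, Y$)
  read c, top Y: go to q0, push ε → (q0, c, $)
  read c, top $: go to q1, push ε → (q1, ε, ε)
All input consumed; M is in state q1.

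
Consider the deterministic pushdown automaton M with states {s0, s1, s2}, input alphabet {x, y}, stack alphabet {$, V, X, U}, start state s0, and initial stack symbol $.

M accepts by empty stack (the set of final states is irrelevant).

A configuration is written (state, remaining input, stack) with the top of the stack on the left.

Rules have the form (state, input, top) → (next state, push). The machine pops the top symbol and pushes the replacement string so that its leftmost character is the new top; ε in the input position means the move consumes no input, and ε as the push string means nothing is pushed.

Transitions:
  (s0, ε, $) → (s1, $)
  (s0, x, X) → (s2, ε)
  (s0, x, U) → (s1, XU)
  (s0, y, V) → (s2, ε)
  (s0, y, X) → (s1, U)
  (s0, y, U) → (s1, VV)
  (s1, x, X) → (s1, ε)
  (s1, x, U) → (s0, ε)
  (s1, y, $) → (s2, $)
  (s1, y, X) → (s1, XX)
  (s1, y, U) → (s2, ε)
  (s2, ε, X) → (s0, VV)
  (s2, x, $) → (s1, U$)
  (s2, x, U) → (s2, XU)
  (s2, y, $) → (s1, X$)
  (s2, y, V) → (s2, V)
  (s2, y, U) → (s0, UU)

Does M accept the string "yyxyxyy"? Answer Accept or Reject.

(s0, yyxyxyy, $) ⊢ (s1, yyxyxyy, $) ⊢ (s2, yxyxyy, $) ⊢ (s1, xyxyy, X$) ⊢ (s1, yxyy, $) ⊢ (s2, xyy, $) ⊢ (s1, yy, U$) ⊢ (s2, y, $) ⊢ (s1, ε, X$)
All input consumed; stack is X$, not empty, and no further ε-move applies.

Reject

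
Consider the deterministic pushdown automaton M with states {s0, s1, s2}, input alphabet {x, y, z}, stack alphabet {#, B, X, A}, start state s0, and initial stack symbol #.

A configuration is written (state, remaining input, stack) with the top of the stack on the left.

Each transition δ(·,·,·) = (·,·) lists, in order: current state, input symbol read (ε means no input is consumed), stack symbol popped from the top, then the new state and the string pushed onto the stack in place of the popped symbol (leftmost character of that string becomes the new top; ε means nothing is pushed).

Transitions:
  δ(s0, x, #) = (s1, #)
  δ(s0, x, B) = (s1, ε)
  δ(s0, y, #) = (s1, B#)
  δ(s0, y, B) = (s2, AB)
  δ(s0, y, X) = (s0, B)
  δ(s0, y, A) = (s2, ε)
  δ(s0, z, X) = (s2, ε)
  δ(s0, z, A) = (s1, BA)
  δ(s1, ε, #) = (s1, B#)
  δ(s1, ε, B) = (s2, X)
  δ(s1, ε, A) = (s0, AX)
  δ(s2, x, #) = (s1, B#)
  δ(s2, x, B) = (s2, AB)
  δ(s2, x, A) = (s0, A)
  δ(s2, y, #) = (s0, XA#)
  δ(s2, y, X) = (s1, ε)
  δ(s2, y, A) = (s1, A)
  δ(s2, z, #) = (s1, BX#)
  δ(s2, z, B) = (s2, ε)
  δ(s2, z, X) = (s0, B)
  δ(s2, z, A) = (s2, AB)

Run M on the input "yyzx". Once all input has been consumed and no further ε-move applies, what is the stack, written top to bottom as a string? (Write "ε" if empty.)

(s0, yyzx, #) ⊢ (s1, yzx, B#) ⊢ (s2, yzx, X#) ⊢ (s1, zx, #) ⊢ (s1, zx, B#) ⊢ (s2, zx, X#) ⊢ (s0, x, B#) ⊢ (s1, ε, #) ⊢ (s1, ε, B#) ⊢ (s2, ε, X#)
All input consumed in state s2 with stack X#.

X#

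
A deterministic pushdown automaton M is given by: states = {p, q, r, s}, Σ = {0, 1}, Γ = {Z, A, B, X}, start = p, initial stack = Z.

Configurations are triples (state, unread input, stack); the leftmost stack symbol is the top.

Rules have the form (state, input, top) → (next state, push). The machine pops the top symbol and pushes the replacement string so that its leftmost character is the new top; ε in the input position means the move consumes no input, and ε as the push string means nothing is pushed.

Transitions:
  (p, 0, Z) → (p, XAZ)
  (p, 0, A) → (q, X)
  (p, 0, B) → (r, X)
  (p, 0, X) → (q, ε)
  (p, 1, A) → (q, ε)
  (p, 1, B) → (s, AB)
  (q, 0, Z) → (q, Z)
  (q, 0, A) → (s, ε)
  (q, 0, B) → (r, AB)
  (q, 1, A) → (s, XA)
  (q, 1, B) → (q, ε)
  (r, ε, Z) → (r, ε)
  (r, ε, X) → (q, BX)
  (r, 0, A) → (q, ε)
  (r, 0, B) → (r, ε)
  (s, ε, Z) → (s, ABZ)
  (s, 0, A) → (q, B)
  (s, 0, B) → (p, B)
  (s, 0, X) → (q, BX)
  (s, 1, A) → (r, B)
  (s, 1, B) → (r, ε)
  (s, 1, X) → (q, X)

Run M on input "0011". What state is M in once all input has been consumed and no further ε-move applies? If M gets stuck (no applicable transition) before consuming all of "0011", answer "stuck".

(p, 0011, Z) ⊢ (p, 011, XAZ) ⊢ (q, 11, AZ) ⊢ (s, 1, XAZ) ⊢ (q, ε, XAZ)
All input consumed; M is in state q.

q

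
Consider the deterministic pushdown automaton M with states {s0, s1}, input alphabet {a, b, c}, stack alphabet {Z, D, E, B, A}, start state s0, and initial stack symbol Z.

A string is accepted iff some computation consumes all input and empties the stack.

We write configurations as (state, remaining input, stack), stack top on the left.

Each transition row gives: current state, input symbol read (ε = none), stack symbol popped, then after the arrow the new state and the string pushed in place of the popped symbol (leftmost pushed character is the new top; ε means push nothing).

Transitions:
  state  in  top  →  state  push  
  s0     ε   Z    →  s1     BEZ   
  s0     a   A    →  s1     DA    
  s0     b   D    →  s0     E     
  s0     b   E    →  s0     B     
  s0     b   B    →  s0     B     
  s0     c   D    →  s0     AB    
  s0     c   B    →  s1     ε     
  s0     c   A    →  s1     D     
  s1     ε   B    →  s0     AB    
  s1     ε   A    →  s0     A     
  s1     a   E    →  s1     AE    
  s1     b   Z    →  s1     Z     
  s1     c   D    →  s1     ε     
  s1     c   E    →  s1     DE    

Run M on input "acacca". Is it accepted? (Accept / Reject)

Reject

(s0, acacca, Z)
  ε-move, top Z: go to s1, push BEZ → (s1, acacca, BEZ)
  ε-move, top B: go to s0, push AB → (s0, acacca, ABEZ)
  read a, top A: go to s1, push DA → (s1, cacca, DABEZ)
  read c, top D: go to s1, push ε → (s1, acca, ABEZ)
  ε-move, top A: go to s0, push A → (s0, acca, ABEZ)
  read a, top A: go to s1, push DA → (s1, cca, DABEZ)
  read c, top D: go to s1, push ε → (s1, ca, ABEZ)
  ε-move, top A: go to s0, push A → (s0, ca, ABEZ)
  read c, top A: go to s1, push D → (s1, a, DBEZ)
No transition applies at (s1, a, DBEZ); input not fully consumed.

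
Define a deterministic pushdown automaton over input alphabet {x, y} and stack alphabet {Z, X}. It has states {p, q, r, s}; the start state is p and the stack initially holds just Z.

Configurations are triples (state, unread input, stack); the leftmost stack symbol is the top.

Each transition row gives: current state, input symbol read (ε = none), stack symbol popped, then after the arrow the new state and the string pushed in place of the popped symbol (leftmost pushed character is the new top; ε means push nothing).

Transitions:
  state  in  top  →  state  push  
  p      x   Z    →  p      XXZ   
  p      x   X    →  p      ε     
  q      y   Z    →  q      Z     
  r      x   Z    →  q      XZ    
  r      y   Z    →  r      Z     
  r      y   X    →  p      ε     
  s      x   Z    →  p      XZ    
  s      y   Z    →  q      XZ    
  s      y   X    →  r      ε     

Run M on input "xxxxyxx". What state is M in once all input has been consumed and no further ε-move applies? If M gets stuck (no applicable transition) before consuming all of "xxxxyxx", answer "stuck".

(p, xxxxyxx, Z)
  read x, top Z: go to p, push XXZ → (p, xxxyxx, XXZ)
  read x, top X: go to p, push ε → (p, xxyxx, XZ)
  read x, top X: go to p, push ε → (p, xyxx, Z)
  read x, top Z: go to p, push XXZ → (p, yxx, XXZ)
No transition for (p, y, top X); M blocks with input yxx remaining.

stuck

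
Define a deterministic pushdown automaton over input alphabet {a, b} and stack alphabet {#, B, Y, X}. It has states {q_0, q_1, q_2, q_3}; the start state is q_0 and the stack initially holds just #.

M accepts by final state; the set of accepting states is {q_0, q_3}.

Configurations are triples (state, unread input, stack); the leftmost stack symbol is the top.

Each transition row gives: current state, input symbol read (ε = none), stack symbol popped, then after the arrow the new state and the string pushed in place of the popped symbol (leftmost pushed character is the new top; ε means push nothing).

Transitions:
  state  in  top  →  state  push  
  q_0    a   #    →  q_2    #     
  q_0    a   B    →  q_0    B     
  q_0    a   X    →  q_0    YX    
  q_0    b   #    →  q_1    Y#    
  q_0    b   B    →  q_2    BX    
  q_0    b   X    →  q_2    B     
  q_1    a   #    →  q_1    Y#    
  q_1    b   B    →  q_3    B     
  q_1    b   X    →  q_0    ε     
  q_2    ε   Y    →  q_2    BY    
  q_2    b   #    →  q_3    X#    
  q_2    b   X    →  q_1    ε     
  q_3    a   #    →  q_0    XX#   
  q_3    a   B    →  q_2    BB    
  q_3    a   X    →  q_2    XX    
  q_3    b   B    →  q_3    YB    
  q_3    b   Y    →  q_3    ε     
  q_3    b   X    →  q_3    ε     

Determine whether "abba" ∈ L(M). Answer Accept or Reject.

(q_0, abba, #) ⊢ (q_2, bba, #) ⊢ (q_3, ba, X#) ⊢ (q_3, a, #) ⊢ (q_0, ε, XX#)
All input consumed; state q_0 ∈ F.

Accept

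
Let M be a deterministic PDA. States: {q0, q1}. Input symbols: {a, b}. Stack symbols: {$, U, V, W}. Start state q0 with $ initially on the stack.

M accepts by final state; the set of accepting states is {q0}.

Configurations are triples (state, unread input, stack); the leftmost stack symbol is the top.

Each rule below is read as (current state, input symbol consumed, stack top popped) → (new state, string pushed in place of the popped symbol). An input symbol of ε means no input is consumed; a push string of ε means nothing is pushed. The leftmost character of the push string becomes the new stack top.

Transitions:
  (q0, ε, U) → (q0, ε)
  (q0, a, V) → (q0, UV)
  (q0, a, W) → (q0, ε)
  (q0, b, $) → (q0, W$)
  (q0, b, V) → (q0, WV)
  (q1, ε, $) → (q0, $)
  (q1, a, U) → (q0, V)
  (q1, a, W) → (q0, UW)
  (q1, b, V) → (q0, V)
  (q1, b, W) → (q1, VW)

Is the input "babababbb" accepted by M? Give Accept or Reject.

Reject

(q0, babababbb, $)
  read b, top $: go to q0, push W$ → (q0, abababbb, W$)
  read a, top W: go to q0, push ε → (q0, bababbb, $)
  read b, top $: go to q0, push W$ → (q0, ababbb, W$)
  read a, top W: go to q0, push ε → (q0, babbb, $)
  read b, top $: go to q0, push W$ → (q0, abbb, W$)
  read a, top W: go to q0, push ε → (q0, bbb, $)
  read b, top $: go to q0, push W$ → (q0, bb, W$)
No transition applies at (q0, bb, W$); input not fully consumed.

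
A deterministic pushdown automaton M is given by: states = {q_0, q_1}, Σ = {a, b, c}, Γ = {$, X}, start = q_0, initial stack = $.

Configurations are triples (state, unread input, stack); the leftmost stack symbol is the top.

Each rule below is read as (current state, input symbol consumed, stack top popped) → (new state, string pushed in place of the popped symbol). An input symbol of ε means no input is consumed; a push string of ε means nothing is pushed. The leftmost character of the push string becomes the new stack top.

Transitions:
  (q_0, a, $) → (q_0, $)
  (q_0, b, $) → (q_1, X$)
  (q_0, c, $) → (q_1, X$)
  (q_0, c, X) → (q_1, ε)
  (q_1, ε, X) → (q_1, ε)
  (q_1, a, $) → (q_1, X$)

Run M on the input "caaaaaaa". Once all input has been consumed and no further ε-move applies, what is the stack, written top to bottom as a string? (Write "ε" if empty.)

$

(q_0, caaaaaaa, $)
  read c, top $: go to q_1, push X$ → (q_1, aaaaaaa, X$)
  ε-move, top X: go to q_1, push ε → (q_1, aaaaaaa, $)
  read a, top $: go to q_1, push X$ → (q_1, aaaaaa, X$)
  ε-move, top X: go to q_1, push ε → (q_1, aaaaaa, $)
  read a, top $: go to q_1, push X$ → (q_1, aaaaa, X$)
  ε-move, top X: go to q_1, push ε → (q_1, aaaaa, $)
  read a, top $: go to q_1, push X$ → (q_1, aaaa, X$)
  ε-move, top X: go to q_1, push ε → (q_1, aaaa, $)
  read a, top $: go to q_1, push X$ → (q_1, aaa, X$)
  ε-move, top X: go to q_1, push ε → (q_1, aaa, $)
  read a, top $: go to q_1, push X$ → (q_1, aa, X$)
  ε-move, top X: go to q_1, push ε → (q_1, aa, $)
  read a, top $: go to q_1, push X$ → (q_1, a, X$)
  ε-move, top X: go to q_1, push ε → (q_1, a, $)
  read a, top $: go to q_1, push X$ → (q_1, ε, X$)
  ε-move, top X: go to q_1, push ε → (q_1, ε, $)
All input consumed in state q_1 with stack $.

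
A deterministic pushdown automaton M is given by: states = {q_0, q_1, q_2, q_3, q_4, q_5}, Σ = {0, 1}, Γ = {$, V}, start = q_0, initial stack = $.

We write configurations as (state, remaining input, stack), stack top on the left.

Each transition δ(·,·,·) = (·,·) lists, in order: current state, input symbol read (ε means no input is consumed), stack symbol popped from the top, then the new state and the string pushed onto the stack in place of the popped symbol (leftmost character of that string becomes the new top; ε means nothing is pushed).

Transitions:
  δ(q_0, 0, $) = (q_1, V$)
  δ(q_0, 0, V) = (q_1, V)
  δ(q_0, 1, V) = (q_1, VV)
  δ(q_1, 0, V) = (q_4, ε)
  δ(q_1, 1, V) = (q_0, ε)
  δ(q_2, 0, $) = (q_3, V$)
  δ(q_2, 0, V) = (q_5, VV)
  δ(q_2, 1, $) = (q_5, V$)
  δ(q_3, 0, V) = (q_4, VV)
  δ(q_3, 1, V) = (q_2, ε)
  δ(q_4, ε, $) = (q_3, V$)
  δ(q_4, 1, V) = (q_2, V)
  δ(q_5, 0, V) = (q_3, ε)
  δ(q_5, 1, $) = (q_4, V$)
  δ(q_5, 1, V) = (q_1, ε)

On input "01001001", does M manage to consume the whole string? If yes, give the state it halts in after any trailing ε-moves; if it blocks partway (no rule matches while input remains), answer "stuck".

q_2

(q_0, 01001001, $)
  read 0, top $: go to q_1, push V$ → (q_1, 1001001, V$)
  read 1, top V: go to q_0, push ε → (q_0, 001001, $)
  read 0, top $: go to q_1, push V$ → (q_1, 01001, V$)
  read 0, top V: go to q_4, push ε → (q_4, 1001, $)
  ε-move, top $: go to q_3, push V$ → (q_3, 1001, V$)
  read 1, top V: go to q_2, push ε → (q_2, 001, $)
  read 0, top $: go to q_3, push V$ → (q_3, 01, V$)
  read 0, top V: go to q_4, push VV → (q_4, 1, VV$)
  read 1, top V: go to q_2, push V → (q_2, ε, VV$)
All input consumed; M is in state q_2.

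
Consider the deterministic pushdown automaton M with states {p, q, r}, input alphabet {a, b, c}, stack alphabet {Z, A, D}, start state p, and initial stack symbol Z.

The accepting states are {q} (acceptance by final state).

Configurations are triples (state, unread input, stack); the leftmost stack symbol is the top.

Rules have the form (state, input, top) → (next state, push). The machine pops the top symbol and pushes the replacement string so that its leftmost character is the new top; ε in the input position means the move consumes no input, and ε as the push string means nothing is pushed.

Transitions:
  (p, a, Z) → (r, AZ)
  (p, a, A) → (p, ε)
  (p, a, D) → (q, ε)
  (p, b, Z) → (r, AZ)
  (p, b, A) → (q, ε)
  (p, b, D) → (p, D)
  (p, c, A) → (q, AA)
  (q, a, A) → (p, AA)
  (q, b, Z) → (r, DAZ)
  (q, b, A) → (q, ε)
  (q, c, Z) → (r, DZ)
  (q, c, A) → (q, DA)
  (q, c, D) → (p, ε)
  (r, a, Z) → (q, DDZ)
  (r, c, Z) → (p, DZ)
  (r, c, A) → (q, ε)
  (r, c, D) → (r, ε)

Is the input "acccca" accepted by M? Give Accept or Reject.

(p, acccca, Z)
  read a, top Z: go to r, push AZ → (r, cccca, AZ)
  read c, top A: go to q, push ε → (q, ccca, Z)
  read c, top Z: go to r, push DZ → (r, cca, DZ)
  read c, top D: go to r, push ε → (r, ca, Z)
  read c, top Z: go to p, push DZ → (p, a, DZ)
  read a, top D: go to q, push ε → (q, ε, Z)
All input consumed; state q ∈ F.

Accept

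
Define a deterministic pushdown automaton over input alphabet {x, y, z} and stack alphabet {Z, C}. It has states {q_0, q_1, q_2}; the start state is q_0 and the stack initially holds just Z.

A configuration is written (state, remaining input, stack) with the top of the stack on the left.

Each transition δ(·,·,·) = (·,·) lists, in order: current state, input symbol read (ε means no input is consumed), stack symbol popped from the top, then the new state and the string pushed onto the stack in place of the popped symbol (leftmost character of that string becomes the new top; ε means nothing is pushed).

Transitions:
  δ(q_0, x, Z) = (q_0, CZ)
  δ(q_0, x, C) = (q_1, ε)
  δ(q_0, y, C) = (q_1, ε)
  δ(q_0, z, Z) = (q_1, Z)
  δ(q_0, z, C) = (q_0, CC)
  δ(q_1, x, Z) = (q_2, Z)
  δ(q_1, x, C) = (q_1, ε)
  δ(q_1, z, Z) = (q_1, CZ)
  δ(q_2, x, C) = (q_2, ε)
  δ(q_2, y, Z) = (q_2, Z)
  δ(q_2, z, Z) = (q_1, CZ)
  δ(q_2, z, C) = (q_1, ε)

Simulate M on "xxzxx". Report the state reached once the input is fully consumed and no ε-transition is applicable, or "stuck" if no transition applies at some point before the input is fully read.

(q_0, xxzxx, Z)
  read x, top Z: go to q_0, push CZ → (q_0, xzxx, CZ)
  read x, top C: go to q_1, push ε → (q_1, zxx, Z)
  read z, top Z: go to q_1, push CZ → (q_1, xx, CZ)
  read x, top C: go to q_1, push ε → (q_1, x, Z)
  read x, top Z: go to q_2, push Z → (q_2, ε, Z)
All input consumed; M is in state q_2.

q_2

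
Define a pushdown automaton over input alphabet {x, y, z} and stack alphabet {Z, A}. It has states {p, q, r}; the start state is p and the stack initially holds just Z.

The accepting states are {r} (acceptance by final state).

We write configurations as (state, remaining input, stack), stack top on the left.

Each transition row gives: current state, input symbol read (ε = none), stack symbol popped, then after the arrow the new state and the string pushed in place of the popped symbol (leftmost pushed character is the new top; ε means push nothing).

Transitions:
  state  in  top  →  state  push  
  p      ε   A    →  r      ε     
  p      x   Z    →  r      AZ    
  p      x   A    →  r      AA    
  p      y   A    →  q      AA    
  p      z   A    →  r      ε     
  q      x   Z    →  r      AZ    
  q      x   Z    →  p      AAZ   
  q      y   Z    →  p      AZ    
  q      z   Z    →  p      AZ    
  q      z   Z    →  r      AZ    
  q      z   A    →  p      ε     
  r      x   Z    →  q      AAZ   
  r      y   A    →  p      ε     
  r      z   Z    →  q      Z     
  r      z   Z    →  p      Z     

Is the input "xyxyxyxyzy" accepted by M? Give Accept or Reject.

Reject

No computation consumes all input and reaches a final state.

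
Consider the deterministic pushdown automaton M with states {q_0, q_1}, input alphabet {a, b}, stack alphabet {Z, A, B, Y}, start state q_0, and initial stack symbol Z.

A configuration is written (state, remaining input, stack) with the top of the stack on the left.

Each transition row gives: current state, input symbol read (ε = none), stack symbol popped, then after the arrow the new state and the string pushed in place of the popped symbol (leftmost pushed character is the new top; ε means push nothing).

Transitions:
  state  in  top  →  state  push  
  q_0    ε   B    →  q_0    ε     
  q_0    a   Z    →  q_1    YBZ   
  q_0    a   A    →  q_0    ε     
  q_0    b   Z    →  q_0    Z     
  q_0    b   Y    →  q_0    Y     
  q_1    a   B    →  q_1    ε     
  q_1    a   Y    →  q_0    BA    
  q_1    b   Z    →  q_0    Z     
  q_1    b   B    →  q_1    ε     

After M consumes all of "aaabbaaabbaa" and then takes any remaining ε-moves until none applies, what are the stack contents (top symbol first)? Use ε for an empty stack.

ABZ

(q_0, aaabbaaabbaa, Z)
  read a, top Z: go to q_1, push YBZ → (q_1, aabbaaabbaa, YBZ)
  read a, top Y: go to q_0, push BA → (q_0, abbaaabbaa, BABZ)
  ε-move, top B: go to q_0, push ε → (q_0, abbaaabbaa, ABZ)
  read a, top A: go to q_0, push ε → (q_0, bbaaabbaa, BZ)
  ε-move, top B: go to q_0, push ε → (q_0, bbaaabbaa, Z)
  read b, top Z: go to q_0, push Z → (q_0, baaabbaa, Z)
  read b, top Z: go to q_0, push Z → (q_0, aaabbaa, Z)
  read a, top Z: go to q_1, push YBZ → (q_1, aabbaa, YBZ)
  read a, top Y: go to q_0, push BA → (q_0, abbaa, BABZ)
  ε-move, top B: go to q_0, push ε → (q_0, abbaa, ABZ)
  read a, top A: go to q_0, push ε → (q_0, bbaa, BZ)
  ε-move, top B: go to q_0, push ε → (q_0, bbaa, Z)
  read b, top Z: go to q_0, push Z → (q_0, baa, Z)
  read b, top Z: go to q_0, push Z → (q_0, aa, Z)
  read a, top Z: go to q_1, push YBZ → (q_1, a, YBZ)
  read a, top Y: go to q_0, push BA → (q_0, ε, BABZ)
  ε-move, top B: go to q_0, push ε → (q_0, ε, ABZ)
All input consumed in state q_0 with stack ABZ.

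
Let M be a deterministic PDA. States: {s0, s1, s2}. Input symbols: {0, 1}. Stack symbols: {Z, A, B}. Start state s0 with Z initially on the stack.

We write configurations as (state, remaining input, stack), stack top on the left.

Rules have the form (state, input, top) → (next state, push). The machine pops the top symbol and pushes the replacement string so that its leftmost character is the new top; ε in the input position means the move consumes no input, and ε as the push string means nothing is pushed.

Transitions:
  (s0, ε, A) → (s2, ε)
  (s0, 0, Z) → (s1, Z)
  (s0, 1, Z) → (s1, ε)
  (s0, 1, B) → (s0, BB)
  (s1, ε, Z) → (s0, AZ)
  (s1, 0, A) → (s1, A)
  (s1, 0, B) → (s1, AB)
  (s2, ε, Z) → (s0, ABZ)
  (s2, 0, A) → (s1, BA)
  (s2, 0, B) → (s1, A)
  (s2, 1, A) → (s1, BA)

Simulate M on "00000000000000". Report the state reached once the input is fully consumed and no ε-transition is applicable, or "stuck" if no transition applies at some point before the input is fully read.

(s0, 00000000000000, Z) ⊢ (s1, 0000000000000, Z) ⊢ (s0, 0000000000000, AZ) ⊢ (s2, 0000000000000, Z) ⊢ (s0, 0000000000000, ABZ) ⊢ (s2, 0000000000000, BZ) ⊢ (s1, 000000000000, AZ) ⊢ (s1, 00000000000, AZ) ⊢ (s1, 0000000000, AZ) ⊢ (s1, 000000000, AZ) ⊢ (s1, 00000000, AZ) ⊢ (s1, 0000000, AZ) ⊢ (s1, 000000, AZ) ⊢ (s1, 00000, AZ) ⊢ (s1, 0000, AZ) ⊢ (s1, 000, AZ) ⊢ (s1, 00, AZ) ⊢ (s1, 0, AZ) ⊢ (s1, ε, AZ)
All input consumed; M is in state s1.

s1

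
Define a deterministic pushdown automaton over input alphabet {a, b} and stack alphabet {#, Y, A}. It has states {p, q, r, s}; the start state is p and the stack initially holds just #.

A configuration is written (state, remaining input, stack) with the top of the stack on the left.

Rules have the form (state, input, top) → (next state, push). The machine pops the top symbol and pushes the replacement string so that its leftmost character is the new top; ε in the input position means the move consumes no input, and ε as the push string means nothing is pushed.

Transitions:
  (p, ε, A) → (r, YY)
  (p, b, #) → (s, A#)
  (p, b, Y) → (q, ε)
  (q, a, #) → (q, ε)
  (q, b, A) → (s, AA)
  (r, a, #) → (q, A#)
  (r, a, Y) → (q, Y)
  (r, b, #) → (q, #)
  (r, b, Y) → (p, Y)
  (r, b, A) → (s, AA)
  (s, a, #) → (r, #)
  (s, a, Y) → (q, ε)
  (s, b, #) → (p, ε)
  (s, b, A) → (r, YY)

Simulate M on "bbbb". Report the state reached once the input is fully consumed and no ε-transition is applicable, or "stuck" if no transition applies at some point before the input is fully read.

q

(p, bbbb, #)
  read b, top #: go to s, push A# → (s, bbb, A#)
  read b, top A: go to r, push YY → (r, bb, YY#)
  read b, top Y: go to p, push Y → (p, b, YY#)
  read b, top Y: go to q, push ε → (q, ε, Y#)
All input consumed; M is in state q.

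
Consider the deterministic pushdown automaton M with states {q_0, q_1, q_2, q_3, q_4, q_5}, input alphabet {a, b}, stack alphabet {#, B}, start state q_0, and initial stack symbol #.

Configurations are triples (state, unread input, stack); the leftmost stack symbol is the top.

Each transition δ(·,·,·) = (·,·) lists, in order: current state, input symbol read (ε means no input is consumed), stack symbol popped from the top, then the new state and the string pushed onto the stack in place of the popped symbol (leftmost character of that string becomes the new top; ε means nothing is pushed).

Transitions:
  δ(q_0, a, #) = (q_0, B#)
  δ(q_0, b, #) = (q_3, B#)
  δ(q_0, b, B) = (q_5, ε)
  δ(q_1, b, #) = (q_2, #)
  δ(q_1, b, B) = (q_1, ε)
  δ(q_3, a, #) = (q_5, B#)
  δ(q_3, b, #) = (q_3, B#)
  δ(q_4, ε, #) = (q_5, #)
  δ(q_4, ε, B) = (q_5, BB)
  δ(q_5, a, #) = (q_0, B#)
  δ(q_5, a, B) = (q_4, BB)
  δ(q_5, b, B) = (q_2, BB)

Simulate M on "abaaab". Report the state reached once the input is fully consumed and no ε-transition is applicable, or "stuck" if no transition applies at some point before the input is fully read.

stuck

(q_0, abaaab, #)
  read a, top #: go to q_0, push B# → (q_0, baaab, B#)
  read b, top B: go to q_5, push ε → (q_5, aaab, #)
  read a, top #: go to q_0, push B# → (q_0, aab, B#)
No transition for (q_0, a, top B); M blocks with input aab remaining.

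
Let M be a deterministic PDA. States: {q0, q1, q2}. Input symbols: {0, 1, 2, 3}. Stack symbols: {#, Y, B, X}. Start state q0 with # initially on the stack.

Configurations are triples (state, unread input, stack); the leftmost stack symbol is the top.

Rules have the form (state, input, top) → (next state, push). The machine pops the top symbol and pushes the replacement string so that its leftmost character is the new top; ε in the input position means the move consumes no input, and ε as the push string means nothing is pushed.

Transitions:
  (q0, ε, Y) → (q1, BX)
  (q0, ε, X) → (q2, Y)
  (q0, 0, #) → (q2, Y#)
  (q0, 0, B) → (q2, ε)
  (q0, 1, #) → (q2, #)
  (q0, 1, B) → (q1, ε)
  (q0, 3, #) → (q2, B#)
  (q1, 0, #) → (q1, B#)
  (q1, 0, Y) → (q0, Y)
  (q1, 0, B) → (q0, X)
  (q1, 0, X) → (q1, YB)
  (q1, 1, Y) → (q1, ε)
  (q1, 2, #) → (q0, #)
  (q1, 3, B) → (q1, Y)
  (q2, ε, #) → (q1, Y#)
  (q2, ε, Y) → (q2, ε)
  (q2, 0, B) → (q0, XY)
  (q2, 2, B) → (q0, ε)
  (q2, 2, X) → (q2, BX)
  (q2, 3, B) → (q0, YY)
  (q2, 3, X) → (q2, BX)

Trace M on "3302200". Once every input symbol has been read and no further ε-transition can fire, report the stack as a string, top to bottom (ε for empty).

X#

(q0, 3302200, #)
  read 3, top #: go to q2, push B# → (q2, 302200, B#)
  read 3, top B: go to q0, push YY → (q0, 02200, YY#)
  ε-move, top Y: go to q1, push BX → (q1, 02200, BXY#)
  read 0, top B: go to q0, push X → (q0, 2200, XXY#)
  ε-move, top X: go to q2, push Y → (q2, 2200, YXY#)
  ε-move, top Y: go to q2, push ε → (q2, 2200, XY#)
  read 2, top X: go to q2, push BX → (q2, 200, BXY#)
  read 2, top B: go to q0, push ε → (q0, 00, XY#)
  ε-move, top X: go to q2, push Y → (q2, 00, YY#)
  ε-move, top Y: go to q2, push ε → (q2, 00, Y#)
  ε-move, top Y: go to q2, push ε → (q2, 00, #)
  ε-move, top #: go to q1, push Y# → (q1, 00, Y#)
  read 0, top Y: go to q0, push Y → (q0, 0, Y#)
  ε-move, top Y: go to q1, push BX → (q1, 0, BX#)
  read 0, top B: go to q0, push X → (q0, ε, XX#)
  ε-move, top X: go to q2, push Y → (q2, ε, YX#)
  ε-move, top Y: go to q2, push ε → (q2, ε, X#)
All input consumed in state q2 with stack X#.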